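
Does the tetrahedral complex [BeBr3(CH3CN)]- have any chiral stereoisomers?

All four vertices of a tetrahedron are equivalent and mutually adjacent, so cis/trans isomerism cannot arise.
Only one geometric arrangement is possible.

no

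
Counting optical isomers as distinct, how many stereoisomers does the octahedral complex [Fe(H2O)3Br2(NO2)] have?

An octahedron has six vertices in three trans pairs; every non-trans pair is cis.
Systematic placement gives 3 geometric isomers: H2O mer, Br trans; H2O fac, Br cis; H2O mer, Br cis.
Each arrangement has an internal mirror plane or centre of symmetry, so none is chiral.

3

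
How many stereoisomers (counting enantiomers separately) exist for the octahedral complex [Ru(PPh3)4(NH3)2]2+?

Systematic placement gives 2 geometric isomers: NH3 trans; NH3 cis.
Each arrangement has an internal mirror plane or centre of symmetry, so none is chiral.

2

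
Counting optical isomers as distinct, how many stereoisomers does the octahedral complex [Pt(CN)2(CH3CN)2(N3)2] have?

6

In an octahedral complex each vertex has one trans partner and four cis neighbours.
The distinct arrangements are (5 in all): CN trans, CH3CN trans, N3 trans; CN cis, CH3CN trans, N3 cis; CN cis, CH3CN cis, N3 trans; CN cis, CH3CN cis, N3 cis (chiral); CN trans, CH3CN cis, N3 cis.
One of these lacks any improper symmetry element and so occurs as an enantiomeric pair, giving 5 + 1 = 6 stereoisomers in total.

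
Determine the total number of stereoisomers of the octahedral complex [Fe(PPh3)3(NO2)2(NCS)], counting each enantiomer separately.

An octahedron has six vertices in three trans pairs; every non-trans pair is cis.
Working through the distinct placements yields 3 geometric isomers: PPh3 mer, NO2 cis; PPh3 mer, NO2 trans; PPh3 fac, NO2 cis.
Each arrangement has an internal mirror plane or centre of symmetry, so none is chiral.

3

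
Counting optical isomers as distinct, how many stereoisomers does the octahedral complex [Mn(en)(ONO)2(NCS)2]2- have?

4

The six octahedral sites form three mutually perpendicular trans pairs.
Each en is bidentate and must span two cis positions.
There are 3 geometric isomers: ONO cis, NCS trans; ONO cis, NCS cis (chiral); ONO trans, NCS cis.
One of these lacks any improper symmetry element and so occurs as an enantiomeric pair, giving 3 + 1 = 4 stereoisomers in total.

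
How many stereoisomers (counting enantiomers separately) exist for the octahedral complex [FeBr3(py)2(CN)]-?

The six octahedral sites form three mutually perpendicular trans pairs.
There are 3 geometric isomers: Br mer, py trans; Br mer, py cis; Br fac, py cis.
Each arrangement has an internal mirror plane or centre of symmetry, so none is chiral.

3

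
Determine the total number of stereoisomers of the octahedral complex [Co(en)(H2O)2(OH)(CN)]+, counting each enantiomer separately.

6

In an octahedral complex each vertex has one trans partner and four cis neighbours.
Each en is bidentate and must span two cis positions.
There are 4 geometric isomers: H2O cis (3 arrangements, 2 chiral); H2O trans.
Of these, 2 lack any improper symmetry element and so occur as enantiomeric pairs, giving 4 + 2 = 6 stereoisomers in total.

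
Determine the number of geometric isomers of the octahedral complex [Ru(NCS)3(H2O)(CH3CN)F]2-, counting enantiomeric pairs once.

The six octahedral sites form three mutually perpendicular trans pairs.
Systematic placement gives 4 geometric isomers: NCS mer (3 arrangements); NCS fac (chiral).

4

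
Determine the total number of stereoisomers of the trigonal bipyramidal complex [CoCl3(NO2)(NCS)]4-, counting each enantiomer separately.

4

Systematic placement gives 4 geometric isomers: NO2 equatorial, NCS equatorial; NO2 equatorial, NCS axial; NO2 axial, NCS equatorial; NO2 axial, NCS axial.
Each arrangement has an internal mirror plane or centre of symmetry, so none is chiral.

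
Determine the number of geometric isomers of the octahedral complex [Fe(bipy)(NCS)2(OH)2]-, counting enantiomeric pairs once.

3

In an octahedral complex each vertex has one trans partner and four cis neighbours.
Each bipy is bidentate and must span two cis positions.
Systematic placement gives 3 geometric isomers: NCS trans, OH cis; NCS cis, OH cis (chiral); NCS cis, OH trans.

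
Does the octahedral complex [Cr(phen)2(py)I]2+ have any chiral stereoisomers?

yes

The six octahedral sites form three mutually perpendicular trans pairs.
Each phen is bidentate and must span two cis positions.
There are 2 geometric isomers: py and I mutually cis (chiral); py and I mutually trans.
One of these lacks any improper symmetry element and so occurs as an enantiomeric pair, giving 2 + 1 = 3 stereoisomers in total.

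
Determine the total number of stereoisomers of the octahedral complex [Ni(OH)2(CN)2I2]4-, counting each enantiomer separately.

The six octahedral sites form three mutually perpendicular trans pairs.
There are 5 geometric isomers: OH trans, CN trans, I trans; OH cis, CN trans, I cis; OH trans, CN cis, I cis; OH cis, CN cis, I cis (chiral); OH cis, CN cis, I trans.
One of these lacks any improper symmetry element and so occurs as an enantiomeric pair, giving 5 + 1 = 6 stereoisomers in total.

6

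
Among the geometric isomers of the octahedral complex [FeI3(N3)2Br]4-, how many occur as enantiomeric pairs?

An octahedron has six vertices in three trans pairs; every non-trans pair is cis.
The distinct arrangements are (3 in all): I mer, N3 trans; I fac, N3 cis; I mer, N3 cis.
Each arrangement has an internal mirror plane or centre of symmetry, so none is chiral.

0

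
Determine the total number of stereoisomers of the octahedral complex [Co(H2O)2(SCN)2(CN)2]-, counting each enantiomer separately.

The six octahedral sites form three mutually perpendicular trans pairs.
There are 5 geometric isomers: H2O trans, SCN trans, CN trans; H2O cis, SCN cis, CN trans; H2O cis, SCN trans, CN cis; H2O cis, SCN cis, CN cis (chiral); H2O trans, SCN cis, CN cis.
One of these lacks any improper symmetry element and so occurs as an enantiomeric pair, giving 5 + 1 = 6 stereoisomers in total.

6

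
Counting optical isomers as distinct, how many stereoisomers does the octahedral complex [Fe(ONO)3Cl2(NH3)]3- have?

3

An octahedron has six vertices in three trans pairs; every non-trans pair is cis.
Systematic placement gives 3 geometric isomers: ONO mer, Cl trans; ONO mer, Cl cis; ONO fac, Cl cis.
Each arrangement has an internal mirror plane or centre of symmetry, so none is chiral.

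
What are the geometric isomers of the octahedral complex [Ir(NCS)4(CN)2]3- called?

cis and trans

Systematic placement gives 2 geometric isomers: CN trans; CN cis.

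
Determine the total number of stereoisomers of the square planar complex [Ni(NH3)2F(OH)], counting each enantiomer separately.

2

A square has two trans pairs of vertices; adjacent vertices are cis.
There are 2 geometric isomers: NH3 cis; NH3 trans.
Each arrangement has an internal mirror plane or centre of symmetry, so none is chiral.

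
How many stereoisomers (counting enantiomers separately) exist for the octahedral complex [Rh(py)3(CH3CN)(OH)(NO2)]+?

5

In an octahedral complex each vertex has one trans partner and four cis neighbours.
The distinct arrangements are (4 in all): py mer (3 arrangements); py fac (chiral).
One of these lacks any improper symmetry element and so occurs as an enantiomeric pair, giving 4 + 1 = 5 stereoisomers in total.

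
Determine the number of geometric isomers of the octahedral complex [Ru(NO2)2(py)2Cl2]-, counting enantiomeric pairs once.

5

In an octahedral complex each vertex has one trans partner and four cis neighbours.
Working through the distinct placements yields 5 geometric isomers: NO2 trans, py trans, Cl trans; NO2 cis, py cis, Cl trans; NO2 cis, py trans, Cl cis; NO2 cis, py cis, Cl cis (chiral); NO2 trans, py cis, Cl cis.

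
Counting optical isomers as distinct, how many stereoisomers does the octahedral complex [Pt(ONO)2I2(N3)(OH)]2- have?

In an octahedral complex each vertex has one trans partner and four cis neighbours.
There are 6 geometric isomers: ONO trans, I trans; ONO cis, I trans; ONO trans, I cis; ONO cis, I cis (3 arrangements, 2 chiral).
Of these, 2 lack any improper symmetry element and so occur as enantiomeric pairs, giving 6 + 2 = 8 stereoisomers in total.

8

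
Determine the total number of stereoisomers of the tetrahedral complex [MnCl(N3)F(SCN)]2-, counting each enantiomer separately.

2

Only one geometric arrangement is possible; it has no improper symmetry element, so it exists as a pair of enantiomers (2 stereoisomers).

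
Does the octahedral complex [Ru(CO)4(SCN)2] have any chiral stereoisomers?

There are 2 geometric isomers: SCN trans; SCN cis.
Each arrangement has an internal mirror plane or centre of symmetry, so none is chiral.

no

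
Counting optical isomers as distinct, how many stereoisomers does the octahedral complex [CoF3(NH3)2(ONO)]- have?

3

There are 3 geometric isomers: F mer, NH3 cis; F mer, NH3 trans; F fac, NH3 cis.
Each arrangement has an internal mirror plane or centre of symmetry, so none is chiral.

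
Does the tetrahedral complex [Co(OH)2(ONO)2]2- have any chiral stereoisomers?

In a tetrahedral complex all four positions are equivalent and every pair of ligands is adjacent — there is no cis/trans distinction.
Only one geometric arrangement is possible.

no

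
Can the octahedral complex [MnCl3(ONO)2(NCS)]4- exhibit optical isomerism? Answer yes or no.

no

An octahedron has six vertices in three trans pairs; every non-trans pair is cis.
Systematic placement gives 3 geometric isomers: Cl mer, ONO trans; Cl mer, ONO cis; Cl fac, ONO cis.
Each arrangement has an internal mirror plane or centre of symmetry, so none is chiral.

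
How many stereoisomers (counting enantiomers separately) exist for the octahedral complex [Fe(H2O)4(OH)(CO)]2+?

The six octahedral sites form three mutually perpendicular trans pairs.
The distinct arrangements are (2 in all): OH and CO mutually cis; OH and CO mutually trans.
Each arrangement has an internal mirror plane or centre of symmetry, so none is chiral.

2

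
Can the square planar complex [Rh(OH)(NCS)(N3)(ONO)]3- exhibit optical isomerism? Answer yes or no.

Systematic placement gives 3 geometric isomers: (N3/OH trans, NCS/ONO trans); (N3/ONO trans, NCS/OH trans); (N3/NCS trans, OH/ONO trans).
Each arrangement has an internal mirror plane or centre of symmetry, so none is chiral.

no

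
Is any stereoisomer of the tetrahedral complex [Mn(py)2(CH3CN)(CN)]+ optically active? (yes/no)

Only one geometric arrangement is possible.

no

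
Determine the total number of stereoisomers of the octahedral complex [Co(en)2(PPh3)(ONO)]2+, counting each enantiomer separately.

3

In an octahedral complex each vertex has one trans partner and four cis neighbours.
Each en is bidentate and must span two cis positions.
Working through the distinct placements yields 2 geometric isomers: PPh3 and ONO mutually trans; PPh3 and ONO mutually cis (chiral).
One of these lacks any improper symmetry element and so occurs as an enantiomeric pair, giving 2 + 1 = 3 stereoisomers in total.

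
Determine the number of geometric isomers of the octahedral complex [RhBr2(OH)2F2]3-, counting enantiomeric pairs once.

5

The six octahedral sites form three mutually perpendicular trans pairs.
The distinct arrangements are (5 in all): Br trans, OH trans, F trans; Br trans, OH cis, F cis; Br cis, OH trans, F cis; Br cis, OH cis, F cis (chiral); Br cis, OH cis, F trans.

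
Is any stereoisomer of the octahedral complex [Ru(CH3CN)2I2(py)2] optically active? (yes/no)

yes

An octahedron has six vertices in three trans pairs; every non-trans pair is cis.
There are 5 geometric isomers: CH3CN trans, I trans, py trans; CH3CN trans, I cis, py cis; CH3CN cis, I cis, py trans; CH3CN cis, I cis, py cis (chiral); CH3CN cis, I trans, py cis.
One of these lacks any improper symmetry element and so occurs as an enantiomeric pair, giving 5 + 1 = 6 stereoisomers in total.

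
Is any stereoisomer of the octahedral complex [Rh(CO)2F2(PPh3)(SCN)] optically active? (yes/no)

yes

The six octahedral sites form three mutually perpendicular trans pairs.
Systematic placement gives 6 geometric isomers: CO trans, F trans; CO trans, F cis; CO cis, F cis (3 arrangements, 2 chiral); CO cis, F trans.
Of these, 2 lack any improper symmetry element and so occur as enantiomeric pairs, giving 6 + 2 = 8 stereoisomers in total.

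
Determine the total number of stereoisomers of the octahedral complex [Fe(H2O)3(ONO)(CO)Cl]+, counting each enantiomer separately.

5

Working through the distinct placements yields 4 geometric isomers: H2O mer (3 arrangements); H2O fac (chiral).
One of these lacks any improper symmetry element and so occurs as an enantiomeric pair, giving 4 + 1 = 5 stereoisomers in total.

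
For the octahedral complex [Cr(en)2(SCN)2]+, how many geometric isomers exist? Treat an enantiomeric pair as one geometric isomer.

2

The six octahedral sites form three mutually perpendicular trans pairs.
Each en is bidentate and must span two cis positions.
Working through the distinct placements yields 2 geometric isomers: SCN trans; SCN cis (chiral).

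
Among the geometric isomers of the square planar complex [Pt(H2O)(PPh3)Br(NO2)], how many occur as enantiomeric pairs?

Working through the distinct placements yields 3 geometric isomers: (Br/NO2 trans, H2O/PPh3 trans); (Br/PPh3 trans, H2O/NO2 trans); (Br/H2O trans, NO2/PPh3 trans).
Each arrangement has an internal mirror plane or centre of symmetry, so none is chiral.

0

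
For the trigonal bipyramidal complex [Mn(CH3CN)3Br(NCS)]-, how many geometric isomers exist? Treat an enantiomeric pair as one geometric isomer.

4

In a trigonal bipyramid the two axial positions differ from the three equatorial ones.
Working through the distinct placements yields 4 geometric isomers: Br axial, NCS equatorial; Br axial, NCS axial; Br equatorial, NCS equatorial; Br equatorial, NCS axial.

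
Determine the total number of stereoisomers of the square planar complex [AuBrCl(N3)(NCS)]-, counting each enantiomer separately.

3

The distinct arrangements are (3 in all): (Br/N3 trans, Cl/NCS trans); (Br/NCS trans, Cl/N3 trans); (Br/Cl trans, N3/NCS trans).
Each arrangement has an internal mirror plane or centre of symmetry, so none is chiral.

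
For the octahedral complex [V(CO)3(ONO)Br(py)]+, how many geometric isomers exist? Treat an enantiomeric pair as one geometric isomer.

4

An octahedron has six vertices in three trans pairs; every non-trans pair is cis.
There are 4 geometric isomers: CO mer (3 arrangements); CO fac (chiral).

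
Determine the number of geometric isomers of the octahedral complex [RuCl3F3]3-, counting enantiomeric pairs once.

2

The six octahedral sites form three mutually perpendicular trans pairs.
Systematic placement gives 2 geometric isomers: Cl mer; Cl fac.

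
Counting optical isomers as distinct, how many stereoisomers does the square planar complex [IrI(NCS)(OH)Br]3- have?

There are 3 geometric isomers: (Br/NCS trans, I/OH trans); (Br/OH trans, I/NCS trans); (Br/I trans, NCS/OH trans).
Each arrangement has an internal mirror plane or centre of symmetry, so none is chiral.

3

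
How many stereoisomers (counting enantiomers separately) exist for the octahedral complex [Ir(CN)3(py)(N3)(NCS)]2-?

5

The six octahedral sites form three mutually perpendicular trans pairs.
The distinct arrangements are (4 in all): CN mer (3 arrangements); CN fac (chiral).
One of these lacks any improper symmetry element and so occurs as an enantiomeric pair, giving 4 + 1 = 5 stereoisomers in total.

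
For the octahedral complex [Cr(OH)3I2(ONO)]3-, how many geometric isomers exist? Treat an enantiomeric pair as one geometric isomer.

The six octahedral sites form three mutually perpendicular trans pairs.
There are 3 geometric isomers: OH mer, I trans; OH fac, I cis; OH mer, I cis.

3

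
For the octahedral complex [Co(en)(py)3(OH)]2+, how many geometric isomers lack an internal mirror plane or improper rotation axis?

An octahedron has six vertices in three trans pairs; every non-trans pair is cis.
Each en is bidentate and must span two cis positions.
There are 2 geometric isomers: py mer; py fac.
Each arrangement has an internal mirror plane or centre of symmetry, so none is chiral.

0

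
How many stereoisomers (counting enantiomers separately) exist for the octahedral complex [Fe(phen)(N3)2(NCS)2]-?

4

The six octahedral sites form three mutually perpendicular trans pairs.
Each phen is bidentate and must span two cis positions.
Working through the distinct placements yields 3 geometric isomers: N3 trans, NCS cis; N3 cis, NCS cis (chiral); N3 cis, NCS trans.
One of these lacks any improper symmetry element and so occurs as an enantiomeric pair, giving 3 + 1 = 4 stereoisomers in total.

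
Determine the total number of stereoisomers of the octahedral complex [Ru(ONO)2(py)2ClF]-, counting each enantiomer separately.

8

The six octahedral sites form three mutually perpendicular trans pairs.
Systematic placement gives 6 geometric isomers: ONO trans, py trans; ONO cis, py cis (3 arrangements, 2 chiral); ONO cis, py trans; ONO trans, py cis.
Of these, 2 lack any improper symmetry element and so occur as enantiomeric pairs, giving 6 + 2 = 8 stereoisomers in total.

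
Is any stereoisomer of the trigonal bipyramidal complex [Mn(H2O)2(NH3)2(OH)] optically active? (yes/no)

In a trigonal bipyramid the two axial positions differ from the three equatorial ones.
Placing the ligands in turn and identifying arrangements related by rotation or reflection leaves 5 distinct geometric isomers.
One of these lacks any improper symmetry element and so occurs as an enantiomeric pair, giving 5 + 1 = 6 stereoisomers in total.

yes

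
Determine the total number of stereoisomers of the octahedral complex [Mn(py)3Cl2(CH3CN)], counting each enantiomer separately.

3

An octahedron has six vertices in three trans pairs; every non-trans pair is cis.
There are 3 geometric isomers: py mer, Cl cis; py mer, Cl trans; py fac, Cl cis.
Each arrangement has an internal mirror plane or centre of symmetry, so none is chiral.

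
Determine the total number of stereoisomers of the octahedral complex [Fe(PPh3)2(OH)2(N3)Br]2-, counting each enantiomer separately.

8

The six octahedral sites form three mutually perpendicular trans pairs.
Working through the distinct placements yields 6 geometric isomers: PPh3 trans, OH trans; PPh3 cis, OH cis (3 arrangements, 2 chiral); PPh3 trans, OH cis; PPh3 cis, OH trans.
Of these, 2 lack any improper symmetry element and so occur as enantiomeric pairs, giving 6 + 2 = 8 stereoisomers in total.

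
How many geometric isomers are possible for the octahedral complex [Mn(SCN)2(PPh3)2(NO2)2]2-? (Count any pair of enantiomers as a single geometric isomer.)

5

An octahedron has six vertices in three trans pairs; every non-trans pair is cis.
The distinct arrangements are (5 in all): SCN trans, PPh3 trans, NO2 trans; SCN cis, PPh3 cis, NO2 trans; SCN trans, PPh3 cis, NO2 cis; SCN cis, PPh3 cis, NO2 cis (chiral); SCN cis, PPh3 trans, NO2 cis.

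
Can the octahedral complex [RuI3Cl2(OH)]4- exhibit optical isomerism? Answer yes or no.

In an octahedral complex each vertex has one trans partner and four cis neighbours.
There are 3 geometric isomers: I mer, Cl trans; I fac, Cl cis; I mer, Cl cis.
Each arrangement has an internal mirror plane or centre of symmetry, so none is chiral.

no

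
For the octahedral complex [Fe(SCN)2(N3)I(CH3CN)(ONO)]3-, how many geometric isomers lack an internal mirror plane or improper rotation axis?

6

The six octahedral sites form three mutually perpendicular trans pairs.
Exhaustive case analysis gives 9 geometric isomers.
Of these, 6 lack any improper symmetry element and so occur as enantiomeric pairs, giving 9 + 6 = 15 stereoisomers in total.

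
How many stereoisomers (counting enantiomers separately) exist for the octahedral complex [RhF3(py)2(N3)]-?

3

An octahedron has six vertices in three trans pairs; every non-trans pair is cis.
There are 3 geometric isomers: F mer, py trans; F mer, py cis; F fac, py cis.
Each arrangement has an internal mirror plane or centre of symmetry, so none is chiral.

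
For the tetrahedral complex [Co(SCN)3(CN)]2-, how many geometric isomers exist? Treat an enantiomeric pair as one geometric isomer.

All four vertices of a tetrahedron are equivalent and mutually adjacent, so cis/trans isomerism cannot arise.
Only one geometric arrangement is possible.

1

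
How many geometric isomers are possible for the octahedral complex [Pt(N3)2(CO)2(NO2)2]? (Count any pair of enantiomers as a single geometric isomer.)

5

An octahedron has six vertices in three trans pairs; every non-trans pair is cis.
Working through the distinct placements yields 5 geometric isomers: N3 trans, CO trans, NO2 trans; N3 cis, CO trans, NO2 cis; N3 cis, CO cis, NO2 trans; N3 cis, CO cis, NO2 cis (chiral); N3 trans, CO cis, NO2 cis.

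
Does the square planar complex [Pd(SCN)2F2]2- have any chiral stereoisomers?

A square has two trans pairs of vertices; adjacent vertices are cis.
The distinct arrangements are (2 in all): SCN cis; SCN trans.
Each arrangement has an internal mirror plane or centre of symmetry, so none is chiral.

no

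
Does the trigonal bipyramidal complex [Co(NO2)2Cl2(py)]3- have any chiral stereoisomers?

A trigonal bipyramid has two axial and three equatorial sites, which are chemically inequivalent.
Placing the ligands in turn and identifying arrangements related by rotation or reflection leaves 5 distinct geometric isomers.
One of these lacks any improper symmetry element and so occurs as an enantiomeric pair, giving 5 + 1 = 6 stereoisomers in total.

yes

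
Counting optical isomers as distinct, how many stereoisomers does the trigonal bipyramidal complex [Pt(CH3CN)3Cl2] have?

3

A trigonal bipyramid has two axial and three equatorial sites, which are chemically inequivalent.
The distinct arrangements are (3 in all): Cl both equatorial; Cl one axial, one equatorial; Cl both axial.
Each arrangement has an internal mirror plane or centre of symmetry, so none is chiral.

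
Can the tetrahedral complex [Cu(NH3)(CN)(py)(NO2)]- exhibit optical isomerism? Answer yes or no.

Only one geometric arrangement is possible; it has no improper symmetry element, so it exists as a pair of enantiomers (2 stereoisomers).

yes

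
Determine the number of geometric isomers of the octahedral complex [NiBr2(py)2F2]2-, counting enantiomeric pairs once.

5

In an octahedral complex each vertex has one trans partner and four cis neighbours.
There are 5 geometric isomers: Br trans, py trans, F trans; Br trans, py cis, F cis; Br cis, py trans, F cis; Br cis, py cis, F cis (chiral); Br cis, py cis, F trans.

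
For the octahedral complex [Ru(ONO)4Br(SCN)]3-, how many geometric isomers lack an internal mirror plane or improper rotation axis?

The distinct arrangements are (2 in all): Br and SCN mutually cis; Br and SCN mutually trans.
Each arrangement has an internal mirror plane or centre of symmetry, so none is chiral.

0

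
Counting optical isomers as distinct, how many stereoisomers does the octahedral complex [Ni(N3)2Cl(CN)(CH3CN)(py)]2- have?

15

An octahedron has six vertices in three trans pairs; every non-trans pair is cis.
Placing the ligands in turn and identifying arrangements related by rotation or reflection leaves 9 distinct geometric isomers.
Of these, 6 lack any improper symmetry element and so occur as enantiomeric pairs, giving 9 + 6 = 15 stereoisomers in total.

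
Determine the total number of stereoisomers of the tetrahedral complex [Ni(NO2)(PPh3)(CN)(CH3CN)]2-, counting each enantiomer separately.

2

All four vertices of a tetrahedron are equivalent and mutually adjacent, so cis/trans isomerism cannot arise.
Only one geometric arrangement is possible; it has no improper symmetry element, so it exists as a pair of enantiomers (2 stereoisomers).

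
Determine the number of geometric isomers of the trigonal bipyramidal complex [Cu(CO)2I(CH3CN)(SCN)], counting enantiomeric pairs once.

A trigonal bipyramid has two axial and three equatorial sites, which are chemically inequivalent.
Systematic enumeration (placing each ligand type in turn and discarding arrangements equivalent by rotation or reflection) gives 7 geometric isomers.

7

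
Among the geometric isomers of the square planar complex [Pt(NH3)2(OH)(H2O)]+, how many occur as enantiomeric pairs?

There are 2 geometric isomers: NH3 cis; NH3 trans.
Each arrangement has an internal mirror plane or centre of symmetry, so none is chiral.

0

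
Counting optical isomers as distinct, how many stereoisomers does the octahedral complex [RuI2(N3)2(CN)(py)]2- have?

8

An octahedron has six vertices in three trans pairs; every non-trans pair is cis.
Working through the distinct placements yields 6 geometric isomers: I cis, N3 cis (3 arrangements, 2 chiral); I cis, N3 trans; I trans, N3 cis; I trans, N3 trans.
Of these, 2 lack any improper symmetry element and so occur as enantiomeric pairs, giving 6 + 2 = 8 stereoisomers in total.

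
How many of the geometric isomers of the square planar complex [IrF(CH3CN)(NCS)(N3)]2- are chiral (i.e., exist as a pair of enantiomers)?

A square has two trans pairs of vertices; adjacent vertices are cis.
Systematic placement gives 3 geometric isomers: (CH3CN/N3 trans, F/NCS trans); (CH3CN/NCS trans, F/N3 trans); (CH3CN/F trans, N3/NCS trans).
Each arrangement has an internal mirror plane or centre of symmetry, so none is chiral.

0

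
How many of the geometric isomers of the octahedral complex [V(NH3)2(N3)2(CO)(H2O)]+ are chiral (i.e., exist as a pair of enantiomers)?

In an octahedral complex each vertex has one trans partner and four cis neighbours.
Systematic placement gives 6 geometric isomers: NH3 trans, N3 trans; NH3 cis, N3 cis (3 arrangements, 2 chiral); NH3 trans, N3 cis; NH3 cis, N3 trans.
Of these, 2 lack any improper symmetry element and so occur as enantiomeric pairs, giving 6 + 2 = 8 stereoisomers in total.

2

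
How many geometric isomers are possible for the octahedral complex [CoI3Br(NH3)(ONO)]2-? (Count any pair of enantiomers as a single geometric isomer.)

In an octahedral complex each vertex has one trans partner and four cis neighbours.
Working through the distinct placements yields 4 geometric isomers: I mer (3 arrangements); I fac (chiral).

4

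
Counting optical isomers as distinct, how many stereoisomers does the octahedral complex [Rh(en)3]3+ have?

Each en is bidentate and must span two cis positions.
Only one geometric arrangement is possible; it has no improper symmetry element, so it exists as a pair of enantiomers (2 stereoisomers).

2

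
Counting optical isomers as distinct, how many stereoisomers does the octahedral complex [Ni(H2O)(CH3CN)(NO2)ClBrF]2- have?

30

Placing the ligands in turn and identifying arrangements related by rotation or reflection leaves 15 distinct geometric isomers.
Of these, 15 lack any improper symmetry element and so occur as enantiomeric pairs, giving 15 + 15 = 30 stereoisomers in total.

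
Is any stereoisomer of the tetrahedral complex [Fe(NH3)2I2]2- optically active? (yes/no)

Only one geometric arrangement is possible.

no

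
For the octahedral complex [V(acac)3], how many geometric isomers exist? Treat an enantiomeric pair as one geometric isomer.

Each acac is bidentate and must span two cis positions.
Only one geometric arrangement is possible; it has no improper symmetry element, so it exists as a pair of enantiomers (2 stereoisomers).

1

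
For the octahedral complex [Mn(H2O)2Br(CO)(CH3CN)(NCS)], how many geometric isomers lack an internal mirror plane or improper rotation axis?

6

Systematic enumeration (placing each ligand type in turn and discarding arrangements equivalent by rotation or reflection) gives 9 geometric isomers.
Of these, 6 lack any improper symmetry element and so occur as enantiomeric pairs, giving 9 + 6 = 15 stereoisomers in total.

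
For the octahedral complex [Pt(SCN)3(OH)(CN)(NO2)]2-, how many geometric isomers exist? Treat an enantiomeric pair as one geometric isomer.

4

The six octahedral sites form three mutually perpendicular trans pairs.
The distinct arrangements are (4 in all): SCN mer (3 arrangements); SCN fac (chiral).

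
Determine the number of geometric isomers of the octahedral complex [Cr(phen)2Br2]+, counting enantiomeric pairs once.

2

Each phen is bidentate and must span two cis positions.
Systematic placement gives 2 geometric isomers: Br trans; Br cis (chiral).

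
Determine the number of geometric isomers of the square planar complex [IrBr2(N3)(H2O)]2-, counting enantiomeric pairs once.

A square has two trans pairs of vertices; adjacent vertices are cis.
Working through the distinct placements yields 2 geometric isomers: Br cis; Br trans.

2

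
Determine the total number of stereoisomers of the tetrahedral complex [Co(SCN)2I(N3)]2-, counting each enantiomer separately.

Only one geometric arrangement is possible.

1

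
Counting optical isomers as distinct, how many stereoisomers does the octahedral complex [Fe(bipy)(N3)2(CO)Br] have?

An octahedron has six vertices in three trans pairs; every non-trans pair is cis.
Each bipy is bidentate and must span two cis positions.
Systematic placement gives 4 geometric isomers: N3 cis (3 arrangements, 2 chiral); N3 trans.
Of these, 2 lack any improper symmetry element and so occur as enantiomeric pairs, giving 4 + 2 = 6 stereoisomers in total.

6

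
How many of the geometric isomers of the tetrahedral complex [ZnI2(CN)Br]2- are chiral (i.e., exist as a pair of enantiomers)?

In a tetrahedral complex all four positions are equivalent and every pair of ligands is adjacent — there is no cis/trans distinction.
Only one geometric arrangement is possible.

0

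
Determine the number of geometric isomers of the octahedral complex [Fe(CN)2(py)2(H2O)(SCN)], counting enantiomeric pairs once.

An octahedron has six vertices in three trans pairs; every non-trans pair is cis.
The distinct arrangements are (6 in all): CN trans, py trans; CN trans, py cis; CN cis, py trans; CN cis, py cis (3 arrangements, 2 chiral).

6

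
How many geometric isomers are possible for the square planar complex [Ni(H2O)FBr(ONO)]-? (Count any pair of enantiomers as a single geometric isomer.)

3

Working through the distinct placements yields 3 geometric isomers: (Br/H2O trans, F/ONO trans); (Br/ONO trans, F/H2O trans); (Br/F trans, H2O/ONO trans).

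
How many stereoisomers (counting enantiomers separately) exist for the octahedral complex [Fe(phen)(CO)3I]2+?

An octahedron has six vertices in three trans pairs; every non-trans pair is cis.
Each phen is bidentate and must span two cis positions.
Working through the distinct placements yields 2 geometric isomers: CO mer; CO fac.
Each arrangement has an internal mirror plane or centre of symmetry, so none is chiral.

2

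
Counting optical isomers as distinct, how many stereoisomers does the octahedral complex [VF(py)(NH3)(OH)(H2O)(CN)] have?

30

In an octahedral complex each vertex has one trans partner and four cis neighbours.
Placing the ligands in turn and identifying arrangements related by rotation or reflection leaves 15 distinct geometric isomers.
Of these, 15 lack any improper symmetry element and so occur as enantiomeric pairs, giving 15 + 15 = 30 stereoisomers in total.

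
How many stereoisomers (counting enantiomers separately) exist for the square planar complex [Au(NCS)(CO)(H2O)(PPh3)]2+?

In a square planar complex each vertex has one trans partner and two cis neighbours.
There are 3 geometric isomers: (CO/NCS trans, H2O/PPh3 trans); (CO/PPh3 trans, H2O/NCS trans); (CO/H2O trans, NCS/PPh3 trans).
Each arrangement has an internal mirror plane or centre of symmetry, so none is chiral.

3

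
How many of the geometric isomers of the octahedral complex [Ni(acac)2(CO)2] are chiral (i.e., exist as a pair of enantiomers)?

1

In an octahedral complex each vertex has one trans partner and four cis neighbours.
Each acac is bidentate and must span two cis positions.
Working through the distinct placements yields 2 geometric isomers: CO trans; CO cis (chiral).
One of these lacks any improper symmetry element and so occurs as an enantiomeric pair, giving 2 + 1 = 3 stereoisomers in total.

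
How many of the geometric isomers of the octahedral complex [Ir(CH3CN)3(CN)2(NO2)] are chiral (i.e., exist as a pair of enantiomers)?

The six octahedral sites form three mutually perpendicular trans pairs.
Working through the distinct placements yields 3 geometric isomers: CH3CN mer, CN cis; CH3CN mer, CN trans; CH3CN fac, CN cis.
Each arrangement has an internal mirror plane or centre of symmetry, so none is chiral.

0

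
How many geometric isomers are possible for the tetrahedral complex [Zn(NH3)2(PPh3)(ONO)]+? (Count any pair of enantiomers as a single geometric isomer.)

1

In a tetrahedral complex all four positions are equivalent and every pair of ligands is adjacent — there is no cis/trans distinction.
Only one geometric arrangement is possible.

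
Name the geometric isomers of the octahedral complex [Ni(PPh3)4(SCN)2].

The six octahedral sites form three mutually perpendicular trans pairs.
There are 2 geometric isomers: SCN trans; SCN cis.

cis and trans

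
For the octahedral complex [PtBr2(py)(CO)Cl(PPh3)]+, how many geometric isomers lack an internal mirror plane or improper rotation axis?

6

An octahedron has six vertices in three trans pairs; every non-trans pair is cis.
Systematic enumeration (placing each ligand type in turn and discarding arrangements equivalent by rotation or reflection) gives 9 geometric isomers.
Of these, 6 lack any improper symmetry element and so occur as enantiomeric pairs, giving 9 + 6 = 15 stereoisomers in total.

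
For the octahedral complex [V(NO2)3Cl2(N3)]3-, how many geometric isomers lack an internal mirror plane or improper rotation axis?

In an octahedral complex each vertex has one trans partner and four cis neighbours.
There are 3 geometric isomers: NO2 mer, Cl trans; NO2 mer, Cl cis; NO2 fac, Cl cis.
Each arrangement has an internal mirror plane or centre of symmetry, so none is chiral.

0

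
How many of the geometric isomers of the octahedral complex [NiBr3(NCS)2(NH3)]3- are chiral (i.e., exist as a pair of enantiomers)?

0

The six octahedral sites form three mutually perpendicular trans pairs.
The distinct arrangements are (3 in all): Br mer, NCS cis; Br mer, NCS trans; Br fac, NCS cis.
Each arrangement has an internal mirror plane or centre of symmetry, so none is chiral.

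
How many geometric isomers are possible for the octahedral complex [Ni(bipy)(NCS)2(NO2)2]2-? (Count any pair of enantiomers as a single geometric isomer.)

3

An octahedron has six vertices in three trans pairs; every non-trans pair is cis.
Each bipy is bidentate and must span two cis positions.
Working through the distinct placements yields 3 geometric isomers: NCS trans, NO2 cis; NCS cis, NO2 cis (chiral); NCS cis, NO2 trans.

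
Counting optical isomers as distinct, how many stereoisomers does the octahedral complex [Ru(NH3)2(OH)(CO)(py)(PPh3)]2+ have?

15

Systematic enumeration (placing each ligand type in turn and discarding arrangements equivalent by rotation or reflection) gives 9 geometric isomers.
Of these, 6 lack any improper symmetry element and so occur as enantiomeric pairs, giving 9 + 6 = 15 stereoisomers in total.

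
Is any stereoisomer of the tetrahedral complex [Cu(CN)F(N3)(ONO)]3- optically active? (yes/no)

yes

In a tetrahedral complex all four positions are equivalent and every pair of ligands is adjacent — there is no cis/trans distinction.
Only one geometric arrangement is possible; it has no improper symmetry element, so it exists as a pair of enantiomers (2 stereoisomers).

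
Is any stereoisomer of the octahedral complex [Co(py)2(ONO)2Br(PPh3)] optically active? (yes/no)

Systematic placement gives 6 geometric isomers: py trans, ONO cis; py cis, ONO cis (3 arrangements, 2 chiral); py trans, ONO trans; py cis, ONO trans.
Of these, 2 lack any improper symmetry element and so occur as enantiomeric pairs, giving 6 + 2 = 8 stereoisomers in total.

yes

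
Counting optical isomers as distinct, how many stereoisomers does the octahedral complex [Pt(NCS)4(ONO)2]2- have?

The six octahedral sites form three mutually perpendicular trans pairs.
There are 2 geometric isomers: ONO trans; ONO cis.
Each arrangement has an internal mirror plane or centre of symmetry, so none is chiral.

2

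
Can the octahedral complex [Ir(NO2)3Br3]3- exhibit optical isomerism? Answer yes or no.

no

The six octahedral sites form three mutually perpendicular trans pairs.
There are 2 geometric isomers: NO2 mer; NO2 fac.
Each arrangement has an internal mirror plane or centre of symmetry, so none is chiral.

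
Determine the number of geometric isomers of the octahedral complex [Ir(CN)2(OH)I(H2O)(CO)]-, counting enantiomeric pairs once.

In an octahedral complex each vertex has one trans partner and four cis neighbours.
Systematic enumeration (placing each ligand type in turn and discarding arrangements equivalent by rotation or reflection) gives 9 geometric isomers.

9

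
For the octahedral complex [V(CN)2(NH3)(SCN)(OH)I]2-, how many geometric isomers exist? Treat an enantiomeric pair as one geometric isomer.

9

An octahedron has six vertices in three trans pairs; every non-trans pair is cis.
Exhaustive case analysis gives 9 geometric isomers.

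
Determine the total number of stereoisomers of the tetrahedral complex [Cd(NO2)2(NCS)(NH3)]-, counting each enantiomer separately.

1

Only one geometric arrangement is possible.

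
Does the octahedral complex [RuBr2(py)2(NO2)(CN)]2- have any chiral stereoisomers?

Working through the distinct placements yields 6 geometric isomers: Br trans, py trans; Br trans, py cis; Br cis, py trans; Br cis, py cis (3 arrangements, 2 chiral).
Of these, 2 lack any improper symmetry element and so occur as enantiomeric pairs, giving 6 + 2 = 8 stereoisomers in total.

yes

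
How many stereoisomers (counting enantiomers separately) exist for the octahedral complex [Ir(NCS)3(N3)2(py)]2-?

3

The distinct arrangements are (3 in all): NCS mer, N3 trans; NCS fac, N3 cis; NCS mer, N3 cis.
Each arrangement has an internal mirror plane or centre of symmetry, so none is chiral.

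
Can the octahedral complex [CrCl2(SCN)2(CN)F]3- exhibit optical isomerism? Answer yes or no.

The six octahedral sites form three mutually perpendicular trans pairs.
There are 6 geometric isomers: Cl cis, SCN trans; Cl cis, SCN cis (3 arrangements, 2 chiral); Cl trans, SCN trans; Cl trans, SCN cis.
Of these, 2 lack any improper symmetry element and so occur as enantiomeric pairs, giving 6 + 2 = 8 stereoisomers in total.

yes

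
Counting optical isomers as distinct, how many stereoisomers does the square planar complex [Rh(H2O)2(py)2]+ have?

In a square planar complex each vertex has one trans partner and two cis neighbours.
There are 2 geometric isomers: H2O cis; H2O trans.
Each arrangement has an internal mirror plane or centre of symmetry, so none is chiral.

2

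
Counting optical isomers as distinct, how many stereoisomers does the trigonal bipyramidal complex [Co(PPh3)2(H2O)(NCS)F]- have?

A trigonal bipyramid has two axial and three equatorial sites, which are chemically inequivalent.
Exhaustive case analysis gives 7 geometric isomers.
Of these, 3 lack any improper symmetry element and so occur as enantiomeric pairs, giving 7 + 3 = 10 stereoisomers in total.

10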